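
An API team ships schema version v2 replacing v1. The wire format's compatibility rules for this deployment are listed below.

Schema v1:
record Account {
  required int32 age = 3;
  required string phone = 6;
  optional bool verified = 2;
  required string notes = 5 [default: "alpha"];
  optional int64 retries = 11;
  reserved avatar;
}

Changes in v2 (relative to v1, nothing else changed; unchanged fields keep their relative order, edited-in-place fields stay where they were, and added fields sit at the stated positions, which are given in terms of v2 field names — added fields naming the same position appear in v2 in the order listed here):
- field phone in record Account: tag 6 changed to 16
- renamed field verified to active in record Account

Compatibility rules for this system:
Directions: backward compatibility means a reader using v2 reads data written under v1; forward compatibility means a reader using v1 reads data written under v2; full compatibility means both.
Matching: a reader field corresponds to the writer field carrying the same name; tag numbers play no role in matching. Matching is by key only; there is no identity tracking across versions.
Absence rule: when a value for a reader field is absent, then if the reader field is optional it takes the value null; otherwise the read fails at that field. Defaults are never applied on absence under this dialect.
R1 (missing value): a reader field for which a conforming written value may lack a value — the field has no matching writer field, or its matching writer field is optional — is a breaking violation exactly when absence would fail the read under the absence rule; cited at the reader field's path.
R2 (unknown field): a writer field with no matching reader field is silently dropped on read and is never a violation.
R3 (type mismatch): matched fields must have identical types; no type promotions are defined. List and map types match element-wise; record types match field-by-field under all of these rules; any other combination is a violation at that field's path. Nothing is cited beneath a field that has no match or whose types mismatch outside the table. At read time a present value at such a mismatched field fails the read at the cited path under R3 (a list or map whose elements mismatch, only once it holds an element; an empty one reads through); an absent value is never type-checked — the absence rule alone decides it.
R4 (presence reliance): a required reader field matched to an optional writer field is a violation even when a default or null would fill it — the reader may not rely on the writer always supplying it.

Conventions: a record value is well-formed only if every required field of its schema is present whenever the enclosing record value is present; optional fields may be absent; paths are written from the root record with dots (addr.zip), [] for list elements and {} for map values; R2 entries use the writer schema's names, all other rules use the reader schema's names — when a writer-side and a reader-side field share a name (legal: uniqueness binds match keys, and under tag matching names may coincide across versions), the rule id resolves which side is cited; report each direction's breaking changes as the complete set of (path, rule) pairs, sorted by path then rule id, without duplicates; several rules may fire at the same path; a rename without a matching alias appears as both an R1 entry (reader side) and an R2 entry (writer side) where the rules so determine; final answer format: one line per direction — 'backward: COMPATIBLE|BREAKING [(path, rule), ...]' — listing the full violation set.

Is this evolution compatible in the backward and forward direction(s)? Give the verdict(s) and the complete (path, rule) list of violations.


backward: COMPATIBLE []; forward: COMPATIBLE []

in Account below, arrows point writer -> reader
backward pass over Account, reader schema v2, writer schema v1:
  writer required, int32 -> int32: reader age maps from writer age
  writer required, string -> string: reader phone maps from writer phone
  active: no writer-side match
  writer required, string -> string: reader notes maps from writer notes
  writer optional, int64 -> int64: reader retries maps from writer retries
  writer field verified has no reader counterpart
  => backward: COMPATIBLE
forward pass over Account, reader schema v1, writer schema v2:
  writer required, int32 -> int32: reader age maps from writer age
  writer required, string -> string: reader phone maps from writer phone
  verified: no writer-side match
  writer required, string -> string: reader notes maps from writer notes
  writer optional, int64 -> int64: reader retries maps from writer retries
  writer field active has no reader counterpart
  => forward: COMPATIBLE


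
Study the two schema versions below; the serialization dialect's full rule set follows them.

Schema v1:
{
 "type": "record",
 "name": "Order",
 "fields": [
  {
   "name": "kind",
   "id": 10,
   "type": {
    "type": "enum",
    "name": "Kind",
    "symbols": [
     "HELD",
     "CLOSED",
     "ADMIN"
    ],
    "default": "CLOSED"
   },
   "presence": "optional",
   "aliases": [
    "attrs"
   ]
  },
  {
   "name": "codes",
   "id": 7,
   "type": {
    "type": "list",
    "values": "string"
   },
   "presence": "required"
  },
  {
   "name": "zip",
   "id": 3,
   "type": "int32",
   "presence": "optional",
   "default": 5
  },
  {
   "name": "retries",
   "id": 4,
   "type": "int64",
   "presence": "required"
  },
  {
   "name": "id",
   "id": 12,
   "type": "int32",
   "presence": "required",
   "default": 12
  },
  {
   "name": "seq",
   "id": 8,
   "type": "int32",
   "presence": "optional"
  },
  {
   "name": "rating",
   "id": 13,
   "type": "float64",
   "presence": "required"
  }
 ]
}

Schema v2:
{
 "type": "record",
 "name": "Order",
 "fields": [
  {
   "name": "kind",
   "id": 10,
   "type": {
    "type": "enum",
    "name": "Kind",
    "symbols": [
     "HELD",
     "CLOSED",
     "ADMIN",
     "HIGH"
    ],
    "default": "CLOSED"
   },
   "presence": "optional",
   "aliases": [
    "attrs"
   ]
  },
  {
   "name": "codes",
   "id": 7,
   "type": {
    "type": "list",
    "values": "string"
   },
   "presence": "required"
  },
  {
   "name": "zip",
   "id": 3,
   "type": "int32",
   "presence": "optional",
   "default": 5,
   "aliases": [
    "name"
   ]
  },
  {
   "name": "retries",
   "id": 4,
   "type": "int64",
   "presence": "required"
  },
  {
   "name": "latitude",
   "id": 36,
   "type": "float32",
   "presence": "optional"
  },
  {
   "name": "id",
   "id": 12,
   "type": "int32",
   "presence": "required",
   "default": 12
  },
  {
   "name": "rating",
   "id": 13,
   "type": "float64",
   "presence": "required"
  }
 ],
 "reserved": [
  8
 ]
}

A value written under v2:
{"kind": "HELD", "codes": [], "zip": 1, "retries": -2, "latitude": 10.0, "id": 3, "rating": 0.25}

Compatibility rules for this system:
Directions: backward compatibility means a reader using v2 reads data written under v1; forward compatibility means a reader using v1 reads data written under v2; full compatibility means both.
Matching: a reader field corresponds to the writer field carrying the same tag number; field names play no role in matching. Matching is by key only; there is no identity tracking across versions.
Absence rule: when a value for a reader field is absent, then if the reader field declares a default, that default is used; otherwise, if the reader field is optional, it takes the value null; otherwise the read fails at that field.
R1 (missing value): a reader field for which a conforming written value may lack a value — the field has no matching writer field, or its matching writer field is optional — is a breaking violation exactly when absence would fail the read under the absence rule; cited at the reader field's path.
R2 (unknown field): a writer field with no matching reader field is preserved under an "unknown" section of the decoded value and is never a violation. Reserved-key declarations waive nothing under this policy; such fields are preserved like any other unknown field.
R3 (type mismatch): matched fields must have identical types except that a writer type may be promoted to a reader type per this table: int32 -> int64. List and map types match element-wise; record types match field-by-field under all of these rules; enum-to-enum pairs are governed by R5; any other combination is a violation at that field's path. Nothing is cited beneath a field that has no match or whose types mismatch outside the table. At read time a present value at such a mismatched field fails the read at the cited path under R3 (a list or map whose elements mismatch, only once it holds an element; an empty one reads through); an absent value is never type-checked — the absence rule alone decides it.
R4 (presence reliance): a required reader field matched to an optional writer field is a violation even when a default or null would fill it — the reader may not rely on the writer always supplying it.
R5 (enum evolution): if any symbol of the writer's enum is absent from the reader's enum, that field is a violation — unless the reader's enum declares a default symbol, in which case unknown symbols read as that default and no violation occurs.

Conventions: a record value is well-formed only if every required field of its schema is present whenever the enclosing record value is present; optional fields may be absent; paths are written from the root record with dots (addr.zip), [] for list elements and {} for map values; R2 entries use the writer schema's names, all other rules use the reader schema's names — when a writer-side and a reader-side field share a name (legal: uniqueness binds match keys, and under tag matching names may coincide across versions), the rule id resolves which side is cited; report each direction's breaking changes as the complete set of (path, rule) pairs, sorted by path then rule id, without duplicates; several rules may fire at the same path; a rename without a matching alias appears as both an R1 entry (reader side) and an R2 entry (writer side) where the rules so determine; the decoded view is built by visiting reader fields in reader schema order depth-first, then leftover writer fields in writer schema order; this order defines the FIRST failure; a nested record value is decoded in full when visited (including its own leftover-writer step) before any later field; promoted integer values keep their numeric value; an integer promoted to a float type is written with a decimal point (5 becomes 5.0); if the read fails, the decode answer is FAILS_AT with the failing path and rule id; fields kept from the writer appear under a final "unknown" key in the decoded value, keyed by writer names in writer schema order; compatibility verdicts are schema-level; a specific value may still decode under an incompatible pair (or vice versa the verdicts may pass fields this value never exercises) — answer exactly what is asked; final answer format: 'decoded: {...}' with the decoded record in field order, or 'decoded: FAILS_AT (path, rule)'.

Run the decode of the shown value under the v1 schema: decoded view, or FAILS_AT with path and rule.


arrows below run writer -> reader for Order
migrating the Order value to v1:
  kind := "HELD"
  codes := []
  zip := 1
  retries := -2
  id := 3
  seq := null (not supplied -> null)
  rating := 0.25
  writer latitude: kept under "unknown"
  => decoded: {"kind": "HELD", "codes": [], "zip": 1, "retries": -2, "id": 3, "seq": null, "rating": 0.25, "unknown": {"latitude": 10.0}}
remaining Order differences; none change what is asked:
  enum Kind (field kind in record Order): symbol HIGH added -> no rule fires on it and the decoded Order view is identical with or without it
  removed field seq from record Order (its key 8 joins the reserved list) -> no rule fires on it and the decoded Order view is identical with or without it

decoded: {"kind": "HELD", "codes": [], "zip": 1, "retries": -2, "id": 3, "seq": null, "rating": 0.25, "unknown": {"latitude": 10.0}}


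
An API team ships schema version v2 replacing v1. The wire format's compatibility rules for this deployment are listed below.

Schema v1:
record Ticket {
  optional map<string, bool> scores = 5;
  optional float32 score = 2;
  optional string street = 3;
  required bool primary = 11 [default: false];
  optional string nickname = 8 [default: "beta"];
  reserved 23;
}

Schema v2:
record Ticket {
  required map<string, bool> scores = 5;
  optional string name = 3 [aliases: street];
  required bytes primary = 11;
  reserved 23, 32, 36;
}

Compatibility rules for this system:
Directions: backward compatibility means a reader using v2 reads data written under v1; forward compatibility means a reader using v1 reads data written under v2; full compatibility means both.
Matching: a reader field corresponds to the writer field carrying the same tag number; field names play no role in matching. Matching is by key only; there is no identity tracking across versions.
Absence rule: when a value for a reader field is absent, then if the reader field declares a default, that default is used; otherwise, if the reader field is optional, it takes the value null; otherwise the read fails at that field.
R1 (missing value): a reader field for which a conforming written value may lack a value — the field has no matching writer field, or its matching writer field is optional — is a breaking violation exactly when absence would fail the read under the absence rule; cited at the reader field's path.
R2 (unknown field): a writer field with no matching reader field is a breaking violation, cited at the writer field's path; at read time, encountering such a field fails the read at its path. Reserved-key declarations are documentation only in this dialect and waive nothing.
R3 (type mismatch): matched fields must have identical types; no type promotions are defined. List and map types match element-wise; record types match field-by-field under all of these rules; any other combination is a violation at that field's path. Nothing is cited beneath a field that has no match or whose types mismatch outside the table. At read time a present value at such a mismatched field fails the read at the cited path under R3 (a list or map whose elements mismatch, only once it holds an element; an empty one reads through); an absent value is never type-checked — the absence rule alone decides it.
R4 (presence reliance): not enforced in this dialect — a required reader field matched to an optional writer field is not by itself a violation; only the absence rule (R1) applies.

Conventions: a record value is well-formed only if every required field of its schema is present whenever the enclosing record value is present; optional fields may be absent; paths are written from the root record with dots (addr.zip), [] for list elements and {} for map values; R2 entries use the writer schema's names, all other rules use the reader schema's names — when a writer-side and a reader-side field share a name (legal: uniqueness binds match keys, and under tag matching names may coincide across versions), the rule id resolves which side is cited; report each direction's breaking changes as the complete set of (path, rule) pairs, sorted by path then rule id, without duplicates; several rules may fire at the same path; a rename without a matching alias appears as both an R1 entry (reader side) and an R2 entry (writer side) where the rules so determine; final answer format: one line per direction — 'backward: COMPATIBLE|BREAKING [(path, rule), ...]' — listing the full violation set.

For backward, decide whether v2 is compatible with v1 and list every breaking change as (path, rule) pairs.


backward: BREAKING [(nickname, R2), (primary, R3), (score, R2), (scores, R1)]

each type pair in Ticket: writer, then reader
backward on Ticket — v2 reading data written by v1:
  scores: map<string, bool> -> map<string, bool>, writer optional; from scores
  name: string -> string, writer optional; from street
  primary: bool -> bytes, writer required; from primary
  writer score: unknown to reader
  writer nickname: unknown to reader
  rule R2 violated at nickname
  rule R3 violated at primary
  rule R2 violated at score
  rule R1 violated at scores
  => backward verdict for Ticket: BREAKING, 4 violation(s)
remaining Ticket differences; none change what is asked:
  renamed field street to name in record Ticket (alias street declared on the renamed field) -> no rule fires on it in Ticket's dialect; the asked verdict holds


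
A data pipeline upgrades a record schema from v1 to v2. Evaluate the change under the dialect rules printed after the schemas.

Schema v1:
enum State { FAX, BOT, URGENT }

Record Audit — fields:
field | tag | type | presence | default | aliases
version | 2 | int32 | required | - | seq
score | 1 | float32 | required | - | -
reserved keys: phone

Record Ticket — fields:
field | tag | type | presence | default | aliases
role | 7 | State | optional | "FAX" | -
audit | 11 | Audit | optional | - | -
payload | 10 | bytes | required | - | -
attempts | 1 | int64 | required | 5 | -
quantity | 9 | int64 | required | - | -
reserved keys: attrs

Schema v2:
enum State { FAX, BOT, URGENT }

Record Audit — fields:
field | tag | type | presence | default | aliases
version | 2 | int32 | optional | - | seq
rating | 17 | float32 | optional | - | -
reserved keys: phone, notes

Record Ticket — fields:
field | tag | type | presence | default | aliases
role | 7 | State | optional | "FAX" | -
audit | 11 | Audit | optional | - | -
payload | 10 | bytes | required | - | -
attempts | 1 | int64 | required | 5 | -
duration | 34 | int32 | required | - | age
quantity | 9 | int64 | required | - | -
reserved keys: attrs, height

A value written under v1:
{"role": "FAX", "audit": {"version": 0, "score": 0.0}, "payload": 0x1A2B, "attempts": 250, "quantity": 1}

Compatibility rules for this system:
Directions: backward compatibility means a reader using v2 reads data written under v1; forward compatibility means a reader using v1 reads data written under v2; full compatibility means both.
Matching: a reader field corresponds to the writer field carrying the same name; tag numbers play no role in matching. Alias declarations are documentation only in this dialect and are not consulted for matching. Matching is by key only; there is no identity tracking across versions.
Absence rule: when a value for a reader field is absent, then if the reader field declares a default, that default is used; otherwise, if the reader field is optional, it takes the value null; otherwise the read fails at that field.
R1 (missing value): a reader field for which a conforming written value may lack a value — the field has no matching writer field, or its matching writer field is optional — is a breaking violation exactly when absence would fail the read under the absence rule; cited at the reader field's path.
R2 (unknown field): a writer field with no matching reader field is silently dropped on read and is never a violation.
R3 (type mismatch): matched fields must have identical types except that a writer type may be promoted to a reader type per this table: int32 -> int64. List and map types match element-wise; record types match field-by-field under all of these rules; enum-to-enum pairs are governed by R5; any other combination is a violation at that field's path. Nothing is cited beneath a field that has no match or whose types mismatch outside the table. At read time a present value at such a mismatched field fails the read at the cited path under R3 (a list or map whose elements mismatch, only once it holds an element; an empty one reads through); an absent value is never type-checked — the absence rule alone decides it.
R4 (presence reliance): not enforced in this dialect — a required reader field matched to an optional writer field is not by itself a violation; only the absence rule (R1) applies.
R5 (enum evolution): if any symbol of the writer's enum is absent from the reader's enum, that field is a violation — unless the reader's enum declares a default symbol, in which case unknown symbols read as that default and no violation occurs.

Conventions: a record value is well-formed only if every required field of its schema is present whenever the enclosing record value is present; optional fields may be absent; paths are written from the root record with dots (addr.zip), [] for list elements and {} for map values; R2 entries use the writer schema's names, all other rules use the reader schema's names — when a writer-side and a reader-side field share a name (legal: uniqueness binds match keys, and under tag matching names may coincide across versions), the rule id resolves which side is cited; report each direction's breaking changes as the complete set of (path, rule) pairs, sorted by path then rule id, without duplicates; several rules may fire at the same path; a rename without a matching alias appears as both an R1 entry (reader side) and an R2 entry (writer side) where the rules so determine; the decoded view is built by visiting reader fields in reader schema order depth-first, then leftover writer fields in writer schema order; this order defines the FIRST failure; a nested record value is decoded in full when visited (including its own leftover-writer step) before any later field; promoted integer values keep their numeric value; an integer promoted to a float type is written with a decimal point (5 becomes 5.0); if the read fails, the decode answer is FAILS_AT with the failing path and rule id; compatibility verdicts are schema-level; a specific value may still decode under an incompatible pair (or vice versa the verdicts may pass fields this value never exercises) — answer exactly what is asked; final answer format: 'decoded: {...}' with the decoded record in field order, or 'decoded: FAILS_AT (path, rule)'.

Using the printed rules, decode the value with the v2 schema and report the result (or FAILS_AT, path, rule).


each type pair in Ticket: writer, then reader
decoding the Ticket value with the v2 reader:
  role := "FAX"
  audit.version := 0
  audit.rating := null (not supplied -> null)
  writer audit.score: unmatched, discarded
  payload := 0x1A2B
  attempts := 250
  read fails at duration under R1 (no fill)
  => FAILS_AT (duration, R1)
checking off the Ticket differences that do not matter here:
  field version in record Audit: required changed to optional -> matters for Ticket compatibility verdicts, not for this value's decode
  removed field score from record Audit -> matters for Ticket compatibility verdicts, not for this value's decode
  added field rating to record Audit: optional float32, tag 17 (in v2 it sits last) -> triggers nothing under the printed rules; the Ticket answer is the same either way

decoded: FAILS_AT (duration, R1)


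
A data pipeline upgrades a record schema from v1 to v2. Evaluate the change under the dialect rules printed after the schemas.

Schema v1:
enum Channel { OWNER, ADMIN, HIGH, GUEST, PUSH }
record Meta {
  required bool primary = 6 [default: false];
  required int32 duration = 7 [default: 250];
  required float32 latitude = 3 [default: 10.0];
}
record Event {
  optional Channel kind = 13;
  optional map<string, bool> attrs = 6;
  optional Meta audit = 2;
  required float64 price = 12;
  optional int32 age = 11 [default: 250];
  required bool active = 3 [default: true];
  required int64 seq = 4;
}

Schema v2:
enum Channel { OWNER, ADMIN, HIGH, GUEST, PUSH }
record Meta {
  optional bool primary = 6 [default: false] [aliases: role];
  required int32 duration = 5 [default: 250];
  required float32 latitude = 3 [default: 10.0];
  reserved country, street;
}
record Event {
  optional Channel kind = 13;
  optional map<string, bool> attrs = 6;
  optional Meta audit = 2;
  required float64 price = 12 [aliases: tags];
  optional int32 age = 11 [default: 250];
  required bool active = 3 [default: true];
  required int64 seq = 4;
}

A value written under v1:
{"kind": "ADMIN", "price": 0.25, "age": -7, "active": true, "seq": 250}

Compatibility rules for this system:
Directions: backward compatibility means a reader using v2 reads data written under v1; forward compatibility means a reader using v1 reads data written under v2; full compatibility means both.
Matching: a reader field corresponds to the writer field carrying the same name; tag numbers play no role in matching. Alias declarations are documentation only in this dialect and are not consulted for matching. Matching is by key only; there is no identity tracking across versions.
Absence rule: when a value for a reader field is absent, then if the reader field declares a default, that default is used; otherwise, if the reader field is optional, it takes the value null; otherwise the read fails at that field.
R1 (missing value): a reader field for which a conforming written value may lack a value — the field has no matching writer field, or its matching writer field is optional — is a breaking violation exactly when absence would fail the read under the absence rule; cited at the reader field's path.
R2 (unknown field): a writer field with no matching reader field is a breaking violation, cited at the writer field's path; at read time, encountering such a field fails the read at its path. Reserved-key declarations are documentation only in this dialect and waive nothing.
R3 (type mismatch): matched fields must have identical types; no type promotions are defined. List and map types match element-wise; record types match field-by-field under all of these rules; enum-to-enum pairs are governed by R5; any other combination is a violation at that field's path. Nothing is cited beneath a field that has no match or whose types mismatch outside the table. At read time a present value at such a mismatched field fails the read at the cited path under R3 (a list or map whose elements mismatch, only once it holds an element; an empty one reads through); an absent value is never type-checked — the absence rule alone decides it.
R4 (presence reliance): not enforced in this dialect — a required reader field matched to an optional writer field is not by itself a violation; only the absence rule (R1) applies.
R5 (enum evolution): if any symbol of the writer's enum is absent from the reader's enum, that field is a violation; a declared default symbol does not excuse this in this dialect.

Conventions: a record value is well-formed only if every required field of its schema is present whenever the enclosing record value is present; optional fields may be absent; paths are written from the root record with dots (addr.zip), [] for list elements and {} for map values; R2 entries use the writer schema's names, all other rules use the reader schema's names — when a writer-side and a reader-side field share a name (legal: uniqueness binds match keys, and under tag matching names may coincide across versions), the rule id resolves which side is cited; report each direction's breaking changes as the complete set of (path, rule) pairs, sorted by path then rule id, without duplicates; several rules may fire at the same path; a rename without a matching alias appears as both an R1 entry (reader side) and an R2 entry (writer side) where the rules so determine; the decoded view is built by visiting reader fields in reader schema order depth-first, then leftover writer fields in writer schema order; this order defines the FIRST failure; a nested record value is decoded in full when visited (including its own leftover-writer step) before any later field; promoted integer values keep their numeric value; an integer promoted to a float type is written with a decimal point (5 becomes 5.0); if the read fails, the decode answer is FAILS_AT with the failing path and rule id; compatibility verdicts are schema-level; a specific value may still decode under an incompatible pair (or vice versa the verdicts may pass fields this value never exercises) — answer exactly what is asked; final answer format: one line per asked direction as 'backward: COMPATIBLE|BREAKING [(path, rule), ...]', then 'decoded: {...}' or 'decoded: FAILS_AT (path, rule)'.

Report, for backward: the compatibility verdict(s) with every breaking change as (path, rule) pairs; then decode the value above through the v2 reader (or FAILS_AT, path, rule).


the writer's type comes first in each Event pair
backward pass over Event, reader schema v2, writer schema v1:
  writer optional, Channel -> Channel: reader kind maps from writer kind
  writer optional, map<string, bool> -> map<string, bool>: reader attrs maps from writer attrs
  writer optional, Meta -> Meta: reader audit maps from writer audit
  writer required, float64 -> float64: reader price maps from writer price
  writer optional, int32 -> int32: reader age maps from writer age
  writer required, bool -> bool: reader active maps from writer active
  writer required, int64 -> int64: reader seq maps from writer seq
  writer required, bool -> bool: reader audit.primary maps from writer audit.primary
  writer required, int32 -> int32: reader audit.duration maps from writer audit.duration
  writer required, float32 -> float32: reader audit.latitude maps from writer audit.latitude
  => backward: COMPATIBLE
decoding the Event value with the v2 reader:
  kind := "ADMIN"
  attrs := null (absent, optional -> null)
  audit := null (absent, optional -> null)
  price := 0.25
  age := -7
  active := true
  seq := 250
  => decoded: {"kind": "ADMIN", "attrs": null, "audit": null, "price": 0.25, "age": -7, "active": true, "seq": 250}
ruling out the remaining Event differences:
  field primary in record Meta: required changed to optional -> triggers nothing under Event's printed rules — same verdict
  field duration in record Meta: tag 7 changed to 5 -> triggers nothing under Event's printed rules — same verdict

backward: COMPATIBLE []; decoded: {"kind": "ADMIN", "attrs": null, "audit": null, "price": 0.25, "age": -7, "active": true, "seq": 250}


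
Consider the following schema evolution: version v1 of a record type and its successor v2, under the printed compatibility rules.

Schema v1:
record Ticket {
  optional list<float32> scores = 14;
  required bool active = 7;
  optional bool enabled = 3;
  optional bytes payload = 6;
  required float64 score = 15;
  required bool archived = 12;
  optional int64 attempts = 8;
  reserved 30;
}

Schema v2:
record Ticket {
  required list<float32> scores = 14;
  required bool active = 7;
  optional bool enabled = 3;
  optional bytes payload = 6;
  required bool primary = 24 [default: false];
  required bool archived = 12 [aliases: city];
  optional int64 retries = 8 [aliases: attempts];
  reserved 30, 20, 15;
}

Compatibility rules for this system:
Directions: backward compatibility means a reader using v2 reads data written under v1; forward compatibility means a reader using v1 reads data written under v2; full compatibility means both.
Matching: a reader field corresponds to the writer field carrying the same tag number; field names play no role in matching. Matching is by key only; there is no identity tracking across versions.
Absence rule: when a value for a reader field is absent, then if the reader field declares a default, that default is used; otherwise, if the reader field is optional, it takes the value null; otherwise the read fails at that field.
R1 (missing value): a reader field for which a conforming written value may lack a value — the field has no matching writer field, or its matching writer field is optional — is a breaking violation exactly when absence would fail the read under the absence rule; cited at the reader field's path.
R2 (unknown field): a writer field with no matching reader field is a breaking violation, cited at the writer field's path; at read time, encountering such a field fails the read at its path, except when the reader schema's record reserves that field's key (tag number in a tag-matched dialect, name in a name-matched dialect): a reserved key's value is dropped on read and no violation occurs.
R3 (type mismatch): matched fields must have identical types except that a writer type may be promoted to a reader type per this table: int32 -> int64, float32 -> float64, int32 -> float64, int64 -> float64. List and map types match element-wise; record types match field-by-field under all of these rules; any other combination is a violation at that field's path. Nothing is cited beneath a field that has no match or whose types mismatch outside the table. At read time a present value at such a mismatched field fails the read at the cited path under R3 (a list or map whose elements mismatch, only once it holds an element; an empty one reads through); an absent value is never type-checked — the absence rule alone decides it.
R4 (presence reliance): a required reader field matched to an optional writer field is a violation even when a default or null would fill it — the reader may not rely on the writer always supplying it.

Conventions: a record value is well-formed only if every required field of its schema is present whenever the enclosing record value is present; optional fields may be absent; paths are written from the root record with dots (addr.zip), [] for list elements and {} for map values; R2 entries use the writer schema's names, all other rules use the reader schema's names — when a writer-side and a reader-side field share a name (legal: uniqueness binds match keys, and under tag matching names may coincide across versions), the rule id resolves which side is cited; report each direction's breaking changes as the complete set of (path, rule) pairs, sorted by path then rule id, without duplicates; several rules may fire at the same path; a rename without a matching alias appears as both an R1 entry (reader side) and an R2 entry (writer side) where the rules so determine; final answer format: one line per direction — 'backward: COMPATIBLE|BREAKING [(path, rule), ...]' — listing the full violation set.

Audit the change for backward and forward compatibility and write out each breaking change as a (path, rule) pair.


backward: BREAKING [(scores, R1), (scores, R4)]; forward: BREAKING [(primary, R2), (score, R1)]

in Ticket below, arrows point writer -> reader
backward analysis of Ticket with v2 as reader and v1 as writer:
  scores: list<float32> -> list<float32>, writer optional; from scores
  active: bool -> bool, writer required; from active
  enabled: bool -> bool, writer optional; from enabled
  payload: bytes -> bytes, writer optional; from payload
  no writer field matches reader primary
  archived: bool -> bool, writer required; from archived
  retries: int64 -> int64, writer optional; from attempts
  leftover writer field: score
  rule R1 violated at scores
  rule R4 violated at scores
  => backward verdict for Ticket: BREAKING, 2 violation(s)
forward analysis of Ticket with v1 as reader and v2 as writer:
  scores: list<float32> -> list<float32>, writer required; from scores
  active: bool -> bool, writer required; from active
  enabled: bool -> bool, writer optional; from enabled
  payload: bytes -> bytes, writer optional; from payload
  no writer field matches reader score
  archived: bool -> bool, writer required; from archived
  attempts: int64 -> int64, writer optional; from retries
  leftover writer field: primary
  rule R2 violated at primary
  rule R1 violated at score
  => forward verdict for Ticket: BREAKING, 2 violation(s)


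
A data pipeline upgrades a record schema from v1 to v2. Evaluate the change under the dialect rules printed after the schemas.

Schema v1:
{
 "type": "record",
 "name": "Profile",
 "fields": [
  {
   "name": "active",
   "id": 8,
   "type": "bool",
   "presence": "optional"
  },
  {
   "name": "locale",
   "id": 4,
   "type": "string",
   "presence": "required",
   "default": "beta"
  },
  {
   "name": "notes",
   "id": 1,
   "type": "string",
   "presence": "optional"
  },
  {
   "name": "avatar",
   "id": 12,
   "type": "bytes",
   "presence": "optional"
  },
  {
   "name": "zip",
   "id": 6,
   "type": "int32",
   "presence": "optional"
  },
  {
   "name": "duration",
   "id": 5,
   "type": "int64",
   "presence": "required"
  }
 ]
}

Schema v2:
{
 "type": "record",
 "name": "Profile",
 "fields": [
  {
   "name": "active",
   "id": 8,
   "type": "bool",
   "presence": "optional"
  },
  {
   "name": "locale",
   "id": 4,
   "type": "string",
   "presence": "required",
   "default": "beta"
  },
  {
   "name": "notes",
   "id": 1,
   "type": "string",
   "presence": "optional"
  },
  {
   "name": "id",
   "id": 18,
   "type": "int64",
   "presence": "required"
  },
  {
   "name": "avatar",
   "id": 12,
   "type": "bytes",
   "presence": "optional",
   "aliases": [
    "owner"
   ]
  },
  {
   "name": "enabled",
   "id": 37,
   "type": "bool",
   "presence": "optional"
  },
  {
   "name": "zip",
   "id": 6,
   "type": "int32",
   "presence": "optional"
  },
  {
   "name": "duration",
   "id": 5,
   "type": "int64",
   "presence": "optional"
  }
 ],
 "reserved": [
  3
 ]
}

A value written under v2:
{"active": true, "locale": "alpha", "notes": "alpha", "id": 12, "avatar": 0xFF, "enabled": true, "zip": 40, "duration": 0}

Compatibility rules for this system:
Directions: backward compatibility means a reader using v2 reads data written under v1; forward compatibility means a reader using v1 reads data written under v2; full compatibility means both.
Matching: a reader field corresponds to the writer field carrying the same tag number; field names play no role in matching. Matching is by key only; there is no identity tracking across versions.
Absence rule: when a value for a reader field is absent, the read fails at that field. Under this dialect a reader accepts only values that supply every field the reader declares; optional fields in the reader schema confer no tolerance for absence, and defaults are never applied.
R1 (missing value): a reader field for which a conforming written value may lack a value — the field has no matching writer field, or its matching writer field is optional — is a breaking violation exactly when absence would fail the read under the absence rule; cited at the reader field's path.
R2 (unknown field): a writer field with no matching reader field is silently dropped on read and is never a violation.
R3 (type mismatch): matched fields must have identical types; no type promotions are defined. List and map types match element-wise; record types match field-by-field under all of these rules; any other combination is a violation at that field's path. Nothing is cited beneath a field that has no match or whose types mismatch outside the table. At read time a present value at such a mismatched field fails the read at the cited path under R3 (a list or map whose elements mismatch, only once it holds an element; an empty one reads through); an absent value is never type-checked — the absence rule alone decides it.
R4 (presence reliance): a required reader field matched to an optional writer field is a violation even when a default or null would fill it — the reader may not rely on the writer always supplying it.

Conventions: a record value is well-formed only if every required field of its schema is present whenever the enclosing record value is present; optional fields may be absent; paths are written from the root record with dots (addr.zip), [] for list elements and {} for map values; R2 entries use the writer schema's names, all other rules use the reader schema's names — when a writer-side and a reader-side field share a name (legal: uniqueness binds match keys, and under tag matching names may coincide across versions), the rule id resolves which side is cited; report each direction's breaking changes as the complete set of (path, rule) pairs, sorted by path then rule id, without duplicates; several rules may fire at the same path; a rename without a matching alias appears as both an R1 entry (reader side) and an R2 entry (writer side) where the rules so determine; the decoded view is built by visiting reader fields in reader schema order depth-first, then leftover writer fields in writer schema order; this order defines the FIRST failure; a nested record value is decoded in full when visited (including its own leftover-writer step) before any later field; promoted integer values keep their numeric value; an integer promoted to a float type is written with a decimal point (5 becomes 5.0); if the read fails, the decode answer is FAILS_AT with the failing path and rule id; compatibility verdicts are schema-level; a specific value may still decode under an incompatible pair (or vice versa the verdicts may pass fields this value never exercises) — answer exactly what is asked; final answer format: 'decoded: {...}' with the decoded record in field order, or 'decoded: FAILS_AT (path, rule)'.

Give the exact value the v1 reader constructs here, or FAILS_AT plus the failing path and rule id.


decoded: {"active": true, "locale": "alpha", "notes": "alpha", "avatar": 0xFF, "zip": 40, "duration": 0}

each type pair in Profile: writer, then reader
migrating the Profile value to v1:
  active := true
  locale := "alpha"
  notes := "alpha"
  avatar := 0xFF
  zip := 40
  duration := 0
  writer id: unknown -> dropped
  writer enabled: unknown -> dropped
  => decoded: {"active": true, "locale": "alpha", "notes": "alpha", "avatar": 0xFF, "zip": 40, "duration": 0}
ruling out the remaining Profile differences:
  field duration in record Profile: required changed to optional -> a verdict-level change on Profile — the shown value reads the same
  added field enabled to record Profile: optional bool, tag 37 (in v2 it sits immediately before zip) -> a verdict-level change on Profile — the shown value reads the same
  added field id to record Profile: required int64, tag 18 (in v2 it sits immediately before avatar) -> a verdict-level change on Profile — the shown value reads the same
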